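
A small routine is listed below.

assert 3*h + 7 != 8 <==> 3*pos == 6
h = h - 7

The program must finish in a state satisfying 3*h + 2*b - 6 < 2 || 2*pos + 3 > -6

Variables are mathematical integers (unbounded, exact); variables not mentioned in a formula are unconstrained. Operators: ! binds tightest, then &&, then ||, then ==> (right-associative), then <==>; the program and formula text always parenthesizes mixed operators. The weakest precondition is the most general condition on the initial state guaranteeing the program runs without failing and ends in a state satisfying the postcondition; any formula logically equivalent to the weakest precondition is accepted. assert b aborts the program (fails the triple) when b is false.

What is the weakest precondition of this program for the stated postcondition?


Working backward. After the program, the postcondition 3*h + 2*b - 6 < 2 || 2*pos + 3 > -6 must hold; in canonical form it is 2*b + 3*h < 8 || 2*pos > -9.
Before h := h - 7: 2*b + 3*h < 29 || 2*pos > -9
Before assert 3*h + 7 != 8 <==> 3*pos == 6: (3*h != 1 <==> 3*pos == 6) && (2*b + 3*h < 29 || 2*pos > -9)
Answer: WP = (3*h != 1 <==> 3*pos == 6) && (2*b + 3*h < 29 || 2*pos > -9)


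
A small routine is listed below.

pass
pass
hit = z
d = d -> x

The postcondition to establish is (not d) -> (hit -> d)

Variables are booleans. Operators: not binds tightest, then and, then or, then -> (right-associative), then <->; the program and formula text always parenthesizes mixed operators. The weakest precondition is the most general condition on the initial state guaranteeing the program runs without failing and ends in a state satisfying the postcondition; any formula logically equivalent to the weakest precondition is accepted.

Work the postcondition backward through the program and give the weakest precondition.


Working backward. After the program, (not d) -> (hit -> d) must hold.
Before d := d -> x: (not (d -> x)) -> (hit -> (d -> x))
Before hit := z: (not (d -> x)) -> (z -> (d -> x))
Before skip: (not (d -> x)) -> (z -> (d -> x))
Before skip: (not (d -> x)) -> (z -> (d -> x))
Answer: WP = (not (d -> x)) -> (z -> (d -> x))


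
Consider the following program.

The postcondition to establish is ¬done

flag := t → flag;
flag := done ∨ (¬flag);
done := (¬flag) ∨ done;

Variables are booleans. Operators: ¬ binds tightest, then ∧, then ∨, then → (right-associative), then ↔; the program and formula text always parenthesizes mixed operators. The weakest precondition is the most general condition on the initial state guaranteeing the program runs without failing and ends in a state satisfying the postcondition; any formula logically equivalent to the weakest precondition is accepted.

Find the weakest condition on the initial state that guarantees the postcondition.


Working backward. After the program, ¬done must hold.
Before done := (¬flag) ∨ done: ¬((¬flag) ∨ done)
Before flag := done ∨ (¬flag): ¬((¬(done ∨ (¬flag))) ∨ done)
Before flag := t → flag: ¬((¬(done ∨ (¬(t → flag)))) ∨ done)
Answer: WP = ¬((¬(done ∨ (¬(t → flag)))) ∨ done)


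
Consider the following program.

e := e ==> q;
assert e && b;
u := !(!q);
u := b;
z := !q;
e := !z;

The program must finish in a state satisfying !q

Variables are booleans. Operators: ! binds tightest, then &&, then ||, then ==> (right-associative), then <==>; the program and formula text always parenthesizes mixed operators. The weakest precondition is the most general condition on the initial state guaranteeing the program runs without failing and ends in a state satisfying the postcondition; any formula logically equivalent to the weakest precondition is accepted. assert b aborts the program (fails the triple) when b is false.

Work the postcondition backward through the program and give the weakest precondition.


Working backward. After the program, !q must hold.
Before e := !z: !q
Before z := !q: !q
Before u := b: !q
Before u := !(!q): !q
Before assert e && b: e && b && (!q)
Before e := e ==> q: (e ==> q) && b && (!q)
Answer: WP = (e ==> q) && b && (!q)


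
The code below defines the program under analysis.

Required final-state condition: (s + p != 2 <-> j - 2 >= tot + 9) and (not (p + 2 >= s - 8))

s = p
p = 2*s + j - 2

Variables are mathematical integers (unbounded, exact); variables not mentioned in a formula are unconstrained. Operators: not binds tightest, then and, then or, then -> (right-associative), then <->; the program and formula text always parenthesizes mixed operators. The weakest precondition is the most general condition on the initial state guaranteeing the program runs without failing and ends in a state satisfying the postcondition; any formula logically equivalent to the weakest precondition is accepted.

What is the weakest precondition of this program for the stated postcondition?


Working backward. After the program, the postcondition (s + p != 2 <-> j - 2 >= tot + 9) and (not (p + 2 >= s - 8)) must hold; in canonical form it is (p + s != 2 <-> j >= tot + 11) and (not (p >= s - 10)).
Before p := 2*s + j - 2: (j + 3*s != 4 <-> j >= tot + 11) and (not (j + s >= -8))
Before s := p: (j + 3*p != 4 <-> j >= tot + 11) and (not (j + p >= -8))
Answer: WP = (j + 3*p != 4 <-> j >= tot + 11) and (not (j + p >= -8))


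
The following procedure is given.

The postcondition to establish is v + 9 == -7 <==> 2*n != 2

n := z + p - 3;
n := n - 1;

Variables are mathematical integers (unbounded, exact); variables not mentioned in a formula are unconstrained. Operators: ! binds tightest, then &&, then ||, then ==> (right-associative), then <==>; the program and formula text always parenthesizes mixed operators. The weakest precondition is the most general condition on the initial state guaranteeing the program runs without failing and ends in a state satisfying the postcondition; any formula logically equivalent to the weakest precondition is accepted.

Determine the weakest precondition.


Working backward. After the program, the postcondition v + 9 == -7 <==> 2*n != 2 must hold; in canonical form it is v == -16 <==> 2*n != 2.
Before n := n - 1: v == -16 <==> 2*n != 4
Before n := z + p - 3: v == -16 <==> 2*p + 2*z != 10
Answer: WP = v == -16 <==> 2*p + 2*z != 10


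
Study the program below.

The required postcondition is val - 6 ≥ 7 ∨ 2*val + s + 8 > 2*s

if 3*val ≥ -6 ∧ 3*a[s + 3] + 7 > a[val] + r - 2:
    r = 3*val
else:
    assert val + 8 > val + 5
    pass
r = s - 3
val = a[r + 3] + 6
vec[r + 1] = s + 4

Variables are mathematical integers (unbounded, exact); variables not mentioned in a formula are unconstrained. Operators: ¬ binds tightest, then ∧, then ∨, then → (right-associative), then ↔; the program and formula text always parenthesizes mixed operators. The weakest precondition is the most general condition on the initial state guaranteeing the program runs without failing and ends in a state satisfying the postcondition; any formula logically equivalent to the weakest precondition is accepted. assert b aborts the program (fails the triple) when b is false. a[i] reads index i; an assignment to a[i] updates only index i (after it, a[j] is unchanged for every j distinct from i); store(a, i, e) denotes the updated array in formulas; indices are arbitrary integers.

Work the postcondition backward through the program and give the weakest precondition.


Working backward. After the program, the postcondition val - 6 ≥ 7 ∨ 2*val + s + 8 > 2*s must hold; in canonical form it is val ≥ 13 ∨ 2*val > s - 8.
Before vec[r + 1] := s + 4: val ≥ 13 ∨ 2*val > s - 8
Before val := a[r + 3] + 6: a[r + 3] ≥ 7 ∨ 2*a[r + 3] > s - 20
Before r := s - 3: a[s] ≥ 7 ∨ 2*a[s] > s - 20
Then branch requires a[s] ≥ 7 ∨ 2*a[s] > s - 20; else branch requires a[s] ≥ 7 ∨ 2*a[s] > s - 20.
Before the if: ((3*val ≥ -6 ∧ 3*a[s + 3] > a[val] + r - 9) → (a[s] ≥ 7 ∨ 2*a[s] > s - 20)) ∧ ((¬(3*val ≥ -6 ∧ 3*a[s + 3] > a[val] + r - 9)) → (a[s] ≥ 7 ∨ 2*a[s] > s - 20))
Answer: WP = ((3*val ≥ -6 ∧ 3*a[s + 3] > a[val] + r - 9) → (a[s] ≥ 7 ∨ 2*a[s] > s - 20)) ∧ ((¬(3*val ≥ -6 ∧ 3*a[s + 3] > a[val] + r - 9)) → (a[s] ≥ 7 ∨ 2*a[s] > s - 20))


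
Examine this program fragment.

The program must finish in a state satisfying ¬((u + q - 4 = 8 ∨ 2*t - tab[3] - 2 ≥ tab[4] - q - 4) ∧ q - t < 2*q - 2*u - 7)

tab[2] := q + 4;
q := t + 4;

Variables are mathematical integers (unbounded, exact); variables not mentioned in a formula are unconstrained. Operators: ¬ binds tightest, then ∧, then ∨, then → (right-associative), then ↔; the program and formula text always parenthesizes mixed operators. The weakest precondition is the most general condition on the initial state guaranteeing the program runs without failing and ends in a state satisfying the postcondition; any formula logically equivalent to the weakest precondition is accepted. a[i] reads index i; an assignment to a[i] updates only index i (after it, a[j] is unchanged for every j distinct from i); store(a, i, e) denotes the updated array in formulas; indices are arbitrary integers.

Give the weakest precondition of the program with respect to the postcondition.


Working backward. After the program, the postcondition ¬((u + q - 4 = 8 ∨ 2*t - tab[3] - 2 ≥ tab[4] - q - 4) ∧ q - t < 2*q - 2*u - 7) must hold; in canonical form it is ¬((q + u = 12 ∨ q + 2*t ≥ tab[3] + tab[4] - 2) ∧ 2*u < q + t - 7).
Before q := t + 4: ¬((t + u = 8 ∨ 3*t ≥ tab[3] + tab[4] - 6) ∧ 2*u < 2*t - 3)
Before tab[2] := q + 4: ¬((t + u = 8 ∨ 3*t ≥ tab[3] + tab[4] - 6) ∧ 2*u < 2*t - 3)
Answer: WP = ¬((t + u = 8 ∨ 3*t ≥ tab[3] + tab[4] - 6) ∧ 2*u < 2*t - 3)


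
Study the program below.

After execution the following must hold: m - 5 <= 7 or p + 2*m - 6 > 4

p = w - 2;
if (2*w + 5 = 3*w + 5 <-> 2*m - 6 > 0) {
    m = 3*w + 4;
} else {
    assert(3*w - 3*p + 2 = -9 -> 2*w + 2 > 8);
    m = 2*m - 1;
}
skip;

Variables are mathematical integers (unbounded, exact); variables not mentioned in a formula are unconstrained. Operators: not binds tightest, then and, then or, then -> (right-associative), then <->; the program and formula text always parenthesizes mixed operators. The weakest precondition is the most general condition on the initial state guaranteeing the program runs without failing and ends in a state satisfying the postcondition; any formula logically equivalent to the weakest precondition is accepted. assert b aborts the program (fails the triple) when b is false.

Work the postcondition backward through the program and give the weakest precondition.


Working backward. After the program, the postcondition m - 5 <= 7 or p + 2*m - 6 > 4 must hold; in canonical form it is m <= 12 or 2*m + p > 10.
Before skip: m <= 12 or 2*m + p > 10
Then branch requires 3*w <= 8 or p + 6*w > 2; else branch requires (3*w = 3*p - 11 -> 2*w > 6) and (2*m <= 13 or 4*m + p > 12).
Before the if: ((w = 0 <-> 2*m > 6) -> (3*w <= 8 or p + 6*w > 2)) and ((not (w = 0 <-> 2*m > 6)) -> ((3*w = 3*p - 11 -> 2*w > 6) and (2*m <= 13 or 4*m + p > 12)))
Before p := w - 2: ((w = 0 <-> 2*m > 6) -> (3*w <= 8 or 7*w > 4)) and ((not (w = 0 <-> 2*m > 6)) -> (2*m <= 13 or 4*m + w > 14))
Answer: WP = ((w = 0 <-> 2*m > 6) -> (3*w <= 8 or 7*w > 4)) and ((not (w = 0 <-> 2*m > 6)) -> (2*m <= 13 or 4*m + w > 14))


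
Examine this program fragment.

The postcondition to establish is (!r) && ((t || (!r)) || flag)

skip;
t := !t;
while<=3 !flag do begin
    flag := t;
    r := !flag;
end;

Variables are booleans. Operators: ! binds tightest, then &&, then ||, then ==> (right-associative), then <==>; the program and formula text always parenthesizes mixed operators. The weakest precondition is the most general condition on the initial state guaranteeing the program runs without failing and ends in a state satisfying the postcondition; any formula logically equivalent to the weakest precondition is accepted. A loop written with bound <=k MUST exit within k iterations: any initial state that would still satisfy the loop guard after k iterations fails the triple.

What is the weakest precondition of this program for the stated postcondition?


Working backward. After the program, the postcondition (!r) && ((t || (!r)) || flag) must hold; in canonical form it is (!r) && (t || (!r) || flag).
Before the loop (bound <=3), unroll the exhaustion recursion (WP_0 = exit-now case; WP_j = one more guarded iteration, up to j = 3):
  WP_0: flag && (!r) && (t || (!r) || flag)
  WP_1: ((!flag) ==> t) && (flag ==> ((!r) && (t || (!r) || flag)))
  WP_2: ((!flag) ==> ((!t) ==> t)) && (flag ==> ((!r) && (t || (!r) || flag)))
  WP_3: ((!flag) ==> ((!t) ==> ((!t) ==> t))) && (flag ==> ((!r) && (t || (!r) || flag)))
So before the loop: ((!flag) ==> ((!t) ==> ((!t) ==> t))) && (flag ==> ((!r) && (t || (!r) || flag)))
Before t := !t: ((!flag) ==> (t ==> (t ==> (!t)))) && (flag ==> ((!r) && ((!t) || (!r) || flag)))
Before skip: ((!flag) ==> (t ==> (t ==> (!t)))) && (flag ==> ((!r) && ((!t) || (!r) || flag)))
Answer: WP = ((!flag) ==> (t ==> (t ==> (!t)))) && (flag ==> ((!r) && ((!t) || (!r) || flag)))


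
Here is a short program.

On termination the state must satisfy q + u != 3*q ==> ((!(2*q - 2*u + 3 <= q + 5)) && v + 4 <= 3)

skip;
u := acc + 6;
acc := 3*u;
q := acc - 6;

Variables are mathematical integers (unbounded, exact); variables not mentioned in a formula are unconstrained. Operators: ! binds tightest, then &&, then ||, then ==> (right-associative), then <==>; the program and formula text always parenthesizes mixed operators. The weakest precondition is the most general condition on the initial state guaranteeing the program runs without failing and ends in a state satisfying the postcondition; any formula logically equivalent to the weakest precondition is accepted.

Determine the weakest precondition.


Working backward. After the program, the postcondition q + u != 3*q ==> ((!(2*q - 2*u + 3 <= q + 5)) && v + 4 <= 3) must hold; in canonical form it is u != 2*q ==> ((!(q <= 2*u + 2)) && v <= -1).
Before q := acc - 6: u != 2*acc - 12 ==> ((!(acc <= 2*u + 8)) && v <= -1)
Before acc := 3*u: 5*u != 12 ==> ((!(u <= 8)) && v <= -1)
Before u := acc + 6: 5*acc != -18 ==> ((!(acc <= 2)) && v <= -1)
Before skip: 5*acc != -18 ==> ((!(acc <= 2)) && v <= -1)
Answer: WP = 5*acc != -18 ==> ((!(acc <= 2)) && v <= -1)


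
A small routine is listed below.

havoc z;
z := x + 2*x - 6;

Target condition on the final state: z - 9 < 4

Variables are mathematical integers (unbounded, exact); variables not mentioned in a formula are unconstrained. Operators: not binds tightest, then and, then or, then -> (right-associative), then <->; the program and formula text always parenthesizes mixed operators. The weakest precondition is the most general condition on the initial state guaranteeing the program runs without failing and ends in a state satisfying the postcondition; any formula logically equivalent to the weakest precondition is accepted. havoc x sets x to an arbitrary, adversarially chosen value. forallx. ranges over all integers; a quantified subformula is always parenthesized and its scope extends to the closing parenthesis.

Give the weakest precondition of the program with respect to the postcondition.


Working backward. After the program, the postcondition z - 9 < 4 must hold; in canonical form it is z < 13.
Before z := x + 2*x - 6: 3*x < 19
Before havoc z: 3*x < 19
Answer: WP = 3*x < 19


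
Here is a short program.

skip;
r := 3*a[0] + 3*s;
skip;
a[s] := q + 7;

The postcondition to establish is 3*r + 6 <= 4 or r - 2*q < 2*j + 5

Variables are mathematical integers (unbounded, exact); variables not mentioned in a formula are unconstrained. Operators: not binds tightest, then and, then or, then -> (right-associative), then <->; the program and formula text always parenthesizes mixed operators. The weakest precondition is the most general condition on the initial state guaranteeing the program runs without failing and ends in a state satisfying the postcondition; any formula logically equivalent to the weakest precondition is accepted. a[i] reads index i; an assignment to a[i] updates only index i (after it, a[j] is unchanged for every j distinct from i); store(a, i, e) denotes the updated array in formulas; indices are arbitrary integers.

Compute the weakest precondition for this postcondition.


Working backward. After the program, the postcondition 3*r + 6 <= 4 or r - 2*q < 2*j + 5 must hold; in canonical form it is 3*r <= -2 or r < 2*j + 2*q + 5.
Before a[s] := q + 7: 3*r <= -2 or r < 2*j + 2*q + 5
Before skip: 3*r <= -2 or r < 2*j + 2*q + 5
Before r := 3*a[0] + 3*s: 9*a[0] + 9*s <= -2 or 3*a[0] + 3*s < 2*j + 2*q + 5
Before skip: 9*a[0] + 9*s <= -2 or 3*a[0] + 3*s < 2*j + 2*q + 5
Answer: WP = 9*a[0] + 9*s <= -2 or 3*a[0] + 3*s < 2*j + 2*q + 5


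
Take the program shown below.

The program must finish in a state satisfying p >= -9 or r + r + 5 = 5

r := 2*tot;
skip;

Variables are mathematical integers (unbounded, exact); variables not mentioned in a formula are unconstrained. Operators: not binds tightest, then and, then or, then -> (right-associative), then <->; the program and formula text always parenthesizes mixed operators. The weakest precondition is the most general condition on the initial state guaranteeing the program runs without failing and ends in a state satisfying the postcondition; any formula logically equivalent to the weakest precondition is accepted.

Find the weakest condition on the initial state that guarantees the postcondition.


Working backward. After the program, the postcondition p >= -9 or r + r + 5 = 5 must hold; in canonical form it is p >= -9 or 2*r = 0.
Before skip: p >= -9 or 2*r = 0
Before r := 2*tot: p >= -9 or 4*tot = 0
Answer: WP = p >= -9 or 4*tot = 0


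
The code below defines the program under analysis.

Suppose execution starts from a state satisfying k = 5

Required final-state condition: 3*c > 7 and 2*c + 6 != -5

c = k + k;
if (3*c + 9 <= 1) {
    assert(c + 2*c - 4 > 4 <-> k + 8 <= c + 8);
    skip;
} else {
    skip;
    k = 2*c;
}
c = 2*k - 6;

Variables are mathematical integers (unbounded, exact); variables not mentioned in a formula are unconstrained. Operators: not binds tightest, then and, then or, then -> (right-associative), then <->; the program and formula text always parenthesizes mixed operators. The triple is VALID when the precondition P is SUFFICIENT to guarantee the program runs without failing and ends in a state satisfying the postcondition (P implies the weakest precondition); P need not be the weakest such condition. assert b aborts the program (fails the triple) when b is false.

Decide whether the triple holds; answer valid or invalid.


Working backward. After the program, the postcondition 3*c > 7 and 2*c + 6 != -5 must hold; in canonical form it is 3*c > 7 and 2*c != -11.
Before c := 2*k - 6: 6*k > 25 and 4*k != 1
Then branch requires (3*c > 8 <-> k <= c) and 6*k > 25 and 4*k != 1; else branch requires 12*c > 25 and 8*c != 1.
Before the if: (3*c <= -8 -> ((3*c > 8 <-> k <= c) and 6*k > 25 and 4*k != 1)) and ((not (3*c <= -8)) -> (12*c > 25 and 8*c != 1))
Before c := k + k: (6*k <= -8 -> ((6*k > 8 <-> k >= 0) and 6*k > 25 and 4*k != 1)) and ((not (6*k <= -8)) -> (24*k > 25 and 16*k != 1))
The weakest precondition is (6*k <= -8 -> ((6*k > 8 <-> k >= 0) and 6*k > 25 and 4*k != 1)) and ((not (6*k <= -8)) -> (24*k > 25 and 16*k != 1)).
Check whether k = 5 implies it.
Every state satisfying the precondition satisfies the weakest precondition: the implication holds.
Answer: valid


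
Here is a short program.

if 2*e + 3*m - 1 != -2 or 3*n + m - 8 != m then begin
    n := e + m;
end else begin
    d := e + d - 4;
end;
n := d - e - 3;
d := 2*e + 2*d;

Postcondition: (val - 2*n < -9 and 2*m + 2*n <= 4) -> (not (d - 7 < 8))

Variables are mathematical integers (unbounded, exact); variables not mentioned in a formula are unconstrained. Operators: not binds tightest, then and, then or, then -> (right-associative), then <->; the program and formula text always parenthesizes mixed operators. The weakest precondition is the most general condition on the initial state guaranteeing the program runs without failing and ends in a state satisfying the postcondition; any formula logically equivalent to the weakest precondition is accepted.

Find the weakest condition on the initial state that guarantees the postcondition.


Working backward. After the program, the postcondition (val - 2*n < -9 and 2*m + 2*n <= 4) -> (not (d - 7 < 8)) must hold; in canonical form it is (val < 2*n - 9 and 2*m + 2*n <= 4) -> (not (d < 15)).
Before d := 2*e + 2*d: (val < 2*n - 9 and 2*m + 2*n <= 4) -> (not (2*d + 2*e < 15))
Before n := d - e - 3: (2*e + val < 2*d - 15 and 2*d + 2*m <= 2*e + 10) -> (not (2*d + 2*e < 15))
Then branch requires (2*e + val < 2*d - 15 and 2*d + 2*m <= 2*e + 10) -> (not (2*d + 2*e < 15)); else branch requires (val < 2*d - 23 and 2*d + 2*m <= 18) -> (not (2*d + 4*e < 23)).
Before the if: ((2*e + 3*m != -1 or 3*n != 8) -> ((2*e + val < 2*d - 15 and 2*d + 2*m <= 2*e + 10) -> (not (2*d + 2*e < 15)))) and ((not (2*e + 3*m != -1 or 3*n != 8)) -> ((val < 2*d - 23 and 2*d + 2*m <= 18) -> (not (2*d + 4*e < 23))))
Answer: WP = ((2*e + 3*m != -1 or 3*n != 8) -> ((2*e + val < 2*d - 15 and 2*d + 2*m <= 2*e + 10) -> (not (2*d + 2*e < 15)))) and ((not (2*e + 3*m != -1 or 3*n != 8)) -> ((val < 2*d - 23 and 2*d + 2*m <= 18) -> (not (2*d + 4*e < 23))))


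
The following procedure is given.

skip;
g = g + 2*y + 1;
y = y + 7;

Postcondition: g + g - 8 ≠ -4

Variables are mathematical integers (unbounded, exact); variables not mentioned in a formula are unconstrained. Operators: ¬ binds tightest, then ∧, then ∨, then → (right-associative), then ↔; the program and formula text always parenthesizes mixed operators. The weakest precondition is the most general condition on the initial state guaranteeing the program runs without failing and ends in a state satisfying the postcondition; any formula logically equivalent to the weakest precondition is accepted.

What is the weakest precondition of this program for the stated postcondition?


Working backward. After the program, the postcondition g + g - 8 ≠ -4 must hold; in canonical form it is 2*g ≠ 4.
Before y := y + 7: 2*g ≠ 4
Before g := g + 2*y + 1: 2*g + 4*y ≠ 2
Before skip: 2*g + 4*y ≠ 2
Answer: WP = 2*g + 4*y ≠ 2


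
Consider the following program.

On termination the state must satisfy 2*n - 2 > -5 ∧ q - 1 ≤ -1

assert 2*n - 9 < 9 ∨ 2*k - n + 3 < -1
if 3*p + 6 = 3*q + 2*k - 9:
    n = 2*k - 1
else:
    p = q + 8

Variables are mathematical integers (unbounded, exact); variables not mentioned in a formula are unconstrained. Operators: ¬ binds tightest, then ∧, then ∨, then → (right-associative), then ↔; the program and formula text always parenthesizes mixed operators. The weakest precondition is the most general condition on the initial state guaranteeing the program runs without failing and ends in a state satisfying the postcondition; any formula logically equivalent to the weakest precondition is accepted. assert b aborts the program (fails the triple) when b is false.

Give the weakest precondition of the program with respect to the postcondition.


Working backward. After the program, the postcondition 2*n - 2 > -5 ∧ q - 1 ≤ -1 must hold; in canonical form it is 2*n > -3 ∧ q ≤ 0.
Then branch requires 4*k > -1 ∧ q ≤ 0; else branch requires 2*n > -3 ∧ q ≤ 0.
Before the if: (3*p = 2*k + 3*q - 15 → (4*k > -1 ∧ q ≤ 0)) ∧ ((¬(3*p = 2*k + 3*q - 15)) → (2*n > -3 ∧ q ≤ 0))
Before assert 2*n - 9 < 9 ∨ 2*k - n + 3 < -1: (2*n < 18 ∨ 2*k < n - 4) ∧ (3*p = 2*k + 3*q - 15 → (4*k > -1 ∧ q ≤ 0)) ∧ ((¬(3*p = 2*k + 3*q - 15)) → (2*n > -3 ∧ q ≤ 0))
Answer: WP = (2*n < 18 ∨ 2*k < n - 4) ∧ (3*p = 2*k + 3*q - 15 → (4*k > -1 ∧ q ≤ 0)) ∧ ((¬(3*p = 2*k + 3*q - 15)) → (2*n > -3 ∧ q ≤ 0))


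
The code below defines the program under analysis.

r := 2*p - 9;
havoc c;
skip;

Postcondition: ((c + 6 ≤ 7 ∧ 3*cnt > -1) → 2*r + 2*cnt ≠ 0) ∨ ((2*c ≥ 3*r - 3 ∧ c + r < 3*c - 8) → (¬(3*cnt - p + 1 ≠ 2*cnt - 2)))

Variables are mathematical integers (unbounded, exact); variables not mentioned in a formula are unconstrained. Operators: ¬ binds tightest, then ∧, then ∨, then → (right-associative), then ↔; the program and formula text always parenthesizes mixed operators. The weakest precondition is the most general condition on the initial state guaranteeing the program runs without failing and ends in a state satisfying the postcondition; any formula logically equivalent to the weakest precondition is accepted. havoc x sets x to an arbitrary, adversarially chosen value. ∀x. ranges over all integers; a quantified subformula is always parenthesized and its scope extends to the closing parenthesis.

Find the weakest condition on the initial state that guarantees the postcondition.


Working backward. After the program, the postcondition ((c + 6 ≤ 7 ∧ 3*cnt > -1) → 2*r + 2*cnt ≠ 0) ∨ ((2*c ≥ 3*r - 3 ∧ c + r < 3*c - 8) → (¬(3*cnt - p + 1 ≠ 2*cnt - 2))) must hold; in canonical form it is ((c ≤ 1 ∧ 3*cnt > -1) → 2*cnt + 2*r ≠ 0) ∨ ((2*c ≥ 3*r - 3 ∧ r < 2*c - 8) → (¬(cnt ≠ p - 3))).
Before skip: ((c ≤ 1 ∧ 3*cnt > -1) → 2*cnt + 2*r ≠ 0) ∨ ((2*c ≥ 3*r - 3 ∧ r < 2*c - 8) → (¬(cnt ≠ p - 3)))
Before havoc c: ∀c_1. (((c_1 ≤ 1 ∧ 3*cnt > -1) → 2*cnt + 2*r ≠ 0) ∨ ((2*c_1 ≥ 3*r - 3 ∧ r < 2*c_1 - 8) → (¬(cnt ≠ p - 3))))
Before r := 2*p - 9: ∀c_1. (((c_1 ≤ 1 ∧ 3*cnt > -1) → 2*cnt + 4*p ≠ 18) ∨ ((2*c_1 ≥ 6*p - 30 ∧ 2*p < 2*c_1 + 1) → (¬(cnt ≠ p - 3))))
Answer: WP = ∀c_1. (((c_1 ≤ 1 ∧ 3*cnt > -1) → 2*cnt + 4*p ≠ 18) ∨ ((2*c_1 ≥ 6*p - 30 ∧ 2*p < 2*c_1 + 1) → (¬(cnt ≠ p - 3))))


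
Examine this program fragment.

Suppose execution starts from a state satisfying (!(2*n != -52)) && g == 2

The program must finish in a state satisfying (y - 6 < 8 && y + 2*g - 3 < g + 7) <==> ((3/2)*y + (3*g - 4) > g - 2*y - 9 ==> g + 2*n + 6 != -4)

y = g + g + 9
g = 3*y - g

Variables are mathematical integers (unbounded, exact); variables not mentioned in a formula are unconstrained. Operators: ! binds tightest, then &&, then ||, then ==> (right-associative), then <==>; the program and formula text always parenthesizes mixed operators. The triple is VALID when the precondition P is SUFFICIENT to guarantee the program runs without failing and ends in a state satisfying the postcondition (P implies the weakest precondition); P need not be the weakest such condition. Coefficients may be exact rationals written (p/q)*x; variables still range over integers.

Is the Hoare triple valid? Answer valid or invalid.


Working backward. After the program, the postcondition (y - 6 < 8 && y + 2*g - 3 < g + 7) <==> ((3/2)*y + (3*g - 4) > g - 2*y - 9 ==> g + 2*n + 6 != -4) must hold; in canonical form it is (y < 14 && g + y < 10) <==> (2*g + (7/2)*y > -5 ==> g + 2*n != -10).
Before g := 3*y - g: (y < 14 && 4*y < g + 10) <==> ((19/2)*y > 2*g - 5 ==> 2*n + 3*y != g - 10)
Before y := g + g + 9: (2*g < 5 && 7*g < -26) <==> (17*g > -181/2 ==> 5*g + 2*n != -37)
The weakest precondition is (2*g < 5 && 7*g < -26) <==> (17*g > -181/2 ==> 5*g + 2*n != -37).
Check whether (!(2*n != -52)) && g == 2 implies it.
Countermodel: at the initial state g = 2, n = -26, the precondition holds but the weakest precondition fails.
Answer: invalid


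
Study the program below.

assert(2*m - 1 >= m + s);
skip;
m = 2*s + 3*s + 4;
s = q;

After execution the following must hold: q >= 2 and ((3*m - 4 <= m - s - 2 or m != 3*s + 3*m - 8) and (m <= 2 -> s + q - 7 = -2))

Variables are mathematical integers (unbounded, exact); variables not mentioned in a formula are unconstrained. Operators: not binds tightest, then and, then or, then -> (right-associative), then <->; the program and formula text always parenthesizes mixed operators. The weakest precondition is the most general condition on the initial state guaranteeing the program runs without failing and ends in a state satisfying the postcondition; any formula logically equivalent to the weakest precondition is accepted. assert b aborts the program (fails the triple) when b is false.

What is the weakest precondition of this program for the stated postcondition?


Working backward. After the program, the postcondition q >= 2 and ((3*m - 4 <= m - s - 2 or m != 3*s + 3*m - 8) and (m <= 2 -> s + q - 7 = -2)) must hold; in canonical form it is q >= 2 and (2*m + s <= 2 or 2*m + 3*s != 8) and (m <= 2 -> q + s = 5).
Before s := q: q >= 2 and (2*m + q <= 2 or 2*m + 3*q != 8) and (m <= 2 -> 2*q = 5)
Before m := 2*s + 3*s + 4: q >= 2 and (q + 10*s <= -6 or 3*q + 10*s != 0) and (5*s <= -2 -> 2*q = 5)
Before skip: q >= 2 and (q + 10*s <= -6 or 3*q + 10*s != 0) and (5*s <= -2 -> 2*q = 5)
Before assert 2*m - 1 >= m + s: m >= s + 1 and q >= 2 and (q + 10*s <= -6 or 3*q + 10*s != 0) and (5*s <= -2 -> 2*q = 5)
Answer: WP = m >= s + 1 and q >= 2 and (q + 10*s <= -6 or 3*q + 10*s != 0) and (5*s <= -2 -> 2*q = 5)


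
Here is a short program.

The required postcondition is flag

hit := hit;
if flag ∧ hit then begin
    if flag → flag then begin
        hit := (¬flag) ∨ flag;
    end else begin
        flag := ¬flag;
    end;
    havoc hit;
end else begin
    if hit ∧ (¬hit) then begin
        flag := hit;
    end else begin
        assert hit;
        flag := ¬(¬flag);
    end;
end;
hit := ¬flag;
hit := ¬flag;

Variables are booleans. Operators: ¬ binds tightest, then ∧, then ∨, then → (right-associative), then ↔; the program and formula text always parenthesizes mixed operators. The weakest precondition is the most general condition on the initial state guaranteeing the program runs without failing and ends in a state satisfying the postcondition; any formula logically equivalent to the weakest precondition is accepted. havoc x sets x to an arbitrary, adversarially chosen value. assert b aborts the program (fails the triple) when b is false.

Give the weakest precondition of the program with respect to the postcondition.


Working backward. After the program, flag must hold.
Before hit := ¬flag: flag
Before hit := ¬flag: flag
Then branch requires flag; else branch requires hit ∧ flag.
Before the if: ((flag ∧ hit) → flag) ∧ ((¬(flag ∧ hit)) → (hit ∧ flag))
Before hit := hit: ((flag ∧ hit) → flag) ∧ ((¬(flag ∧ hit)) → (hit ∧ flag))
Answer: WP = ((flag ∧ hit) → flag) ∧ ((¬(flag ∧ hit)) → (hit ∧ flag))


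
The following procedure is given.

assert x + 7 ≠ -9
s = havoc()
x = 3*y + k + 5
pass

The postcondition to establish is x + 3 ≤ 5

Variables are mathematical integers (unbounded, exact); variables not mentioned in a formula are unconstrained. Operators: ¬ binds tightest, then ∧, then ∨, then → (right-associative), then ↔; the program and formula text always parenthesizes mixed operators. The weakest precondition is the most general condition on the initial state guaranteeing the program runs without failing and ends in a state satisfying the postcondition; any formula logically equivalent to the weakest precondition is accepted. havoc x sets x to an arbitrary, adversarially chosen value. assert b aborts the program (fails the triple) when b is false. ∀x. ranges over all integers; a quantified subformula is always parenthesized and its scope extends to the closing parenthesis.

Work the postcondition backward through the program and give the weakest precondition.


Working backward. After the program, the postcondition x + 3 ≤ 5 must hold; in canonical form it is x ≤ 2.
Before skip: x ≤ 2
Before x := 3*y + k + 5: k + 3*y ≤ -3
Before havoc s: k + 3*y ≤ -3
Before assert x + 7 ≠ -9: x ≠ -16 ∧ k + 3*y ≤ -3
Answer: WP = x ≠ -16 ∧ k + 3*y ≤ -3


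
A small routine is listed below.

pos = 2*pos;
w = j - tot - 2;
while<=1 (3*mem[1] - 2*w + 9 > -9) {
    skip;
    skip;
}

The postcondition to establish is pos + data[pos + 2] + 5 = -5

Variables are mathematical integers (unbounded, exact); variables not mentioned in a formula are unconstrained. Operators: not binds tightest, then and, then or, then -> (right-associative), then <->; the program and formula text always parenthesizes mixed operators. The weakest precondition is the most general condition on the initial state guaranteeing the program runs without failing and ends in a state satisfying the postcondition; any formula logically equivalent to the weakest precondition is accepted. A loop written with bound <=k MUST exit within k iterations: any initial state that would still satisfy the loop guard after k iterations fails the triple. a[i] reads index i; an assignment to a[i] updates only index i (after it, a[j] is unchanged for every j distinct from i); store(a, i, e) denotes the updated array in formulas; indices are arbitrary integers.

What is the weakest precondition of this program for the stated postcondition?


Working backward. After the program, the postcondition pos + data[pos + 2] + 5 = -5 must hold; in canonical form it is data[pos + 2] + pos = -10.
Before the loop (bound <=1), unroll the exhaustion recursion (WP_0 = exit-now case; WP_j = one more guarded iteration, up to j = 1):
  WP_0: (not (3*mem[1] > 2*w - 18)) and data[pos + 2] + pos = -10
  WP_1: (3*mem[1] > 2*w - 18 -> ((not (3*mem[1] > 2*w - 18)) and data[pos + 2] + pos = -10)) and ((not (3*mem[1] > 2*w - 18)) -> data[pos + 2] + pos = -10)
So before the loop: (3*mem[1] > 2*w - 18 -> ((not (3*mem[1] > 2*w - 18)) and data[pos + 2] + pos = -10)) and ((not (3*mem[1] > 2*w - 18)) -> data[pos + 2] + pos = -10)
Before w := j - tot - 2: (3*mem[1] + 2*tot > 2*j - 22 -> ((not (3*mem[1] + 2*tot > 2*j - 22)) and data[pos + 2] + pos = -10)) and ((not (3*mem[1] + 2*tot > 2*j - 22)) -> data[pos + 2] + pos = -10)
Before pos := 2*pos: (3*mem[1] + 2*tot > 2*j - 22 -> ((not (3*mem[1] + 2*tot > 2*j - 22)) and data[2*pos + 2] + 2*pos = -10)) and ((not (3*mem[1] + 2*tot > 2*j - 22)) -> data[2*pos + 2] + 2*pos = -10)
Answer: WP = (3*mem[1] + 2*tot > 2*j - 22 -> ((not (3*mem[1] + 2*tot > 2*j - 22)) and data[2*pos + 2] + 2*pos = -10)) and ((not (3*mem[1] + 2*tot > 2*j - 22)) -> data[2*pos + 2] + 2*pos = -10)


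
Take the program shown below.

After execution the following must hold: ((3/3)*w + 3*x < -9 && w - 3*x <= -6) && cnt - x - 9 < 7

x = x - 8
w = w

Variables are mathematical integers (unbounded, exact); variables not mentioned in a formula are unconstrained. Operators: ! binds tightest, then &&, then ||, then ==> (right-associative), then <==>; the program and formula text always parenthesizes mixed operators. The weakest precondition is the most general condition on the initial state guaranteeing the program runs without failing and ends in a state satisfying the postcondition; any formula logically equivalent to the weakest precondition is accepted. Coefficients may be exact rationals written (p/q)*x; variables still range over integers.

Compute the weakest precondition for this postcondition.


Working backward. After the program, the postcondition ((3/3)*w + 3*x < -9 && w - 3*x <= -6) && cnt - x - 9 < 7 must hold; in canonical form it is w + 3*x < -9 && w <= 3*x - 6 && cnt < x + 16.
Before w := w: w + 3*x < -9 && w <= 3*x - 6 && cnt < x + 16
Before x := x - 8: w + 3*x < 15 && w <= 3*x - 30 && cnt < x + 8
Answer: WP = w + 3*x < 15 && w <= 3*x - 30 && cnt < x + 8


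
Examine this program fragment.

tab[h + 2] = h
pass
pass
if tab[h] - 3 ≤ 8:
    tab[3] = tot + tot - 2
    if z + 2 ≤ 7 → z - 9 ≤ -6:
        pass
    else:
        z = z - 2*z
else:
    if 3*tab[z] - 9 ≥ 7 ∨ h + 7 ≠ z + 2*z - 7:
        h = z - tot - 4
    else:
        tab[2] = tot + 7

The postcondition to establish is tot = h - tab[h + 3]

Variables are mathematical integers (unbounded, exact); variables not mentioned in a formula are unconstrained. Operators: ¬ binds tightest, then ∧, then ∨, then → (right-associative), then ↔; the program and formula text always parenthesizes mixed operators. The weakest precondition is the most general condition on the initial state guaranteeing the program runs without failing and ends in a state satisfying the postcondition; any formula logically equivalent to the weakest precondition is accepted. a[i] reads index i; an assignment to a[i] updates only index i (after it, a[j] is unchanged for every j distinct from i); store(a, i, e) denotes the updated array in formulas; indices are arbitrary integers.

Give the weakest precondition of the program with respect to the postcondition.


Working backward. After the program, the postcondition tot = h - tab[h + 3] must hold; in canonical form it is tab[h + 3] + tot = h.
Then branch requires ((z ≤ 5 → z ≤ 3) → store(tab, 3, 2*tot - 2)[h + 3] + tot = h) ∧ ((¬(z ≤ 5 → z ≤ 3)) → store(tab, 3, 2*tot - 2)[h + 3] + tot = h); else branch requires ((3*tab[z] ≥ 16 ∨ h ≠ 3*z - 14) → tab[-tot + z - 1] + 2*tot = z - 4) ∧ ((¬(3*tab[z] ≥ 16 ∨ h ≠ 3*z - 14)) → store(tab, 2, tot + 7)[h + 3] + tot = h).
Before the if: (tab[h] ≤ 11 → (((z ≤ 5 → z ≤ 3) → store(tab, 3, 2*tot - 2)[h + 3] + tot = h) ∧ ((¬(z ≤ 5 → z ≤ 3)) → store(tab, 3, 2*tot - 2)[h + 3] + tot = h))) ∧ ((¬(tab[h] ≤ 11)) → (((3*tab[z] ≥ 16 ∨ h ≠ 3*z - 14) → tab[-tot + z - 1] + 2*tot = z - 4) ∧ ((¬(3*tab[z] ≥ 16 ∨ h ≠ 3*z - 14)) → store(tab, 2, tot + 7)[h + 3] + tot = h)))
Before skip: (tab[h] ≤ 11 → (((z ≤ 5 → z ≤ 3) → store(tab, 3, 2*tot - 2)[h + 3] + tot = h) ∧ ((¬(z ≤ 5 → z ≤ 3)) → store(tab, 3, 2*tot - 2)[h + 3] + tot = h))) ∧ ((¬(tab[h] ≤ 11)) → (((3*tab[z] ≥ 16 ∨ h ≠ 3*z - 14) → tab[-tot + z - 1] + 2*tot = z - 4) ∧ ((¬(3*tab[z] ≥ 16 ∨ h ≠ 3*z - 14)) → store(tab, 2, tot + 7)[h + 3] + tot = h)))
Before skip: (tab[h] ≤ 11 → (((z ≤ 5 → z ≤ 3) → store(tab, 3, 2*tot - 2)[h + 3] + tot = h) ∧ ((¬(z ≤ 5 → z ≤ 3)) → store(tab, 3, 2*tot - 2)[h + 3] + tot = h))) ∧ ((¬(tab[h] ≤ 11)) → (((3*tab[z] ≥ 16 ∨ h ≠ 3*z - 14) → tab[-tot + z - 1] + 2*tot = z - 4) ∧ ((¬(3*tab[z] ≥ 16 ∨ h ≠ 3*z - 14)) → store(tab, 2, tot + 7)[h + 3] + tot = h)))
Before tab[h + 2] := h: (store(tab, h + 2, h)[h] ≤ 11 → (((z ≤ 5 → z ≤ 3) → store(store(tab, h + 2, h), 3, 2*tot - 2)[h + 3] + tot = h) ∧ ((¬(z ≤ 5 → z ≤ 3)) → store(store(tab, h + 2, h), 3, 2*tot - 2)[h + 3] + tot = h))) ∧ ((¬(store(tab, h + 2, h)[h] ≤ 11)) → (((3*store(tab, h + 2, h)[z] ≥ 16 ∨ h ≠ 3*z - 14) → store(tab, h + 2, h)[-tot + z - 1] + 2*tot = z - 4) ∧ ((¬(3*store(tab, h + 2, h)[z] ≥ 16 ∨ h ≠ 3*z - 14)) → store(store(tab, h + 2, h), 2, tot + 7)[h + 3] + tot = h)))
Answer: WP = (store(tab, h + 2, h)[h] ≤ 11 → (((z ≤ 5 → z ≤ 3) → store(store(tab, h + 2, h), 3, 2*tot - 2)[h + 3] + tot = h) ∧ ((¬(z ≤ 5 → z ≤ 3)) → store(store(tab, h + 2, h), 3, 2*tot - 2)[h + 3] + tot = h))) ∧ ((¬(store(tab, h + 2, h)[h] ≤ 11)) → (((3*store(tab, h + 2, h)[z] ≥ 16 ∨ h ≠ 3*z - 14) → store(tab, h + 2, h)[-tot + z - 1] + 2*tot = z - 4) ∧ ((¬(3*store(tab, h + 2, h)[z] ≥ 16 ∨ h ≠ 3*z - 14)) → store(store(tab, h + 2, h), 2, tot + 7)[h + 3] + tot = h)))


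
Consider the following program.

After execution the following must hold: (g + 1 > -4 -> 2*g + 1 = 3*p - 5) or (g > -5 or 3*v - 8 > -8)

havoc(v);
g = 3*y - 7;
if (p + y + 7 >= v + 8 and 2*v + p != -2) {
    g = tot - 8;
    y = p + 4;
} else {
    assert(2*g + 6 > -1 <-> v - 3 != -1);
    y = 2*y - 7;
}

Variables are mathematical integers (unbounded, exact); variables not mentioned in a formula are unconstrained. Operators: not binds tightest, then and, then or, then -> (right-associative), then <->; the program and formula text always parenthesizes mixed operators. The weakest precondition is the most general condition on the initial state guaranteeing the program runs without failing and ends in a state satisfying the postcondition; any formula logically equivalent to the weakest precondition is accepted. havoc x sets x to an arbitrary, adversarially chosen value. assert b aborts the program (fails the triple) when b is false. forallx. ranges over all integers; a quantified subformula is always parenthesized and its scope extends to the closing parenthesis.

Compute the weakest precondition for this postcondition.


Working backward. After the program, the postcondition (g + 1 > -4 -> 2*g + 1 = 3*p - 5) or (g > -5 or 3*v - 8 > -8) must hold; in canonical form it is (g > -5 -> 2*g = 3*p - 6) or g > -5 or 3*v > 0.
Then branch requires (tot > 3 -> 2*tot = 3*p + 10) or tot > 3 or 3*v > 0; else branch requires (2*g > -7 <-> v != 2) and ((g > -5 -> 2*g = 3*p - 6) or g > -5 or 3*v > 0).
Before the if: ((p + y >= v + 1 and p + 2*v != -2) -> ((tot > 3 -> 2*tot = 3*p + 10) or tot > 3 or 3*v > 0)) and ((not (p + y >= v + 1 and p + 2*v != -2)) -> ((2*g > -7 <-> v != 2) and ((g > -5 -> 2*g = 3*p - 6) or g > -5 or 3*v > 0)))
Before g := 3*y - 7: ((p + y >= v + 1 and p + 2*v != -2) -> ((tot > 3 -> 2*tot = 3*p + 10) or tot > 3 or 3*v > 0)) and ((not (p + y >= v + 1 and p + 2*v != -2)) -> ((6*y > 7 <-> v != 2) and ((3*y > 2 -> 6*y = 3*p + 8) or 3*y > 2 or 3*v > 0)))
Before havoc v: forall v_1. (((p + y >= v_1 + 1 and p + 2*v_1 != -2) -> ((tot > 3 -> 2*tot = 3*p + 10) or tot > 3 or 3*v_1 > 0)) and ((not (p + y >= v_1 + 1 and p + 2*v_1 != -2)) -> ((6*y > 7 <-> v_1 != 2) and ((3*y > 2 -> 6*y = 3*p + 8) or 3*y > 2 or 3*v_1 > 0))))
Answer: WP = forall v_1. (((p + y >= v_1 + 1 and p + 2*v_1 != -2) -> ((tot > 3 -> 2*tot = 3*p + 10) or tot > 3 or 3*v_1 > 0)) and ((not (p + y >= v_1 + 1 and p + 2*v_1 != -2)) -> ((6*y > 7 <-> v_1 != 2) and ((3*y > 2 -> 6*y = 3*p + 8) or 3*y > 2 or 3*v_1 > 0))))
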